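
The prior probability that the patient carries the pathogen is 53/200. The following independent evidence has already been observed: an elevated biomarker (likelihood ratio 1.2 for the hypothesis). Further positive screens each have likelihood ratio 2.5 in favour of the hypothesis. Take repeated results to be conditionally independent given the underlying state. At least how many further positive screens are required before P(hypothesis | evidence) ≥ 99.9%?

9

Prior odds = 0.265/0.735 = 53/147.
Bayes factor of the evidence already in hand = 1.2.
Odds after that evidence = (53/147) × 1.2 = 106/245.
Target odds = 0.999/0.001 = 999.
Need 2.5ⁿ ≥ 999 ÷ (106/245) = 244755/106.
2.5⁸ = 390625/256 falls short of 244755/106 but 2.5⁹ = 1953125/512 reaches it, so n = 9.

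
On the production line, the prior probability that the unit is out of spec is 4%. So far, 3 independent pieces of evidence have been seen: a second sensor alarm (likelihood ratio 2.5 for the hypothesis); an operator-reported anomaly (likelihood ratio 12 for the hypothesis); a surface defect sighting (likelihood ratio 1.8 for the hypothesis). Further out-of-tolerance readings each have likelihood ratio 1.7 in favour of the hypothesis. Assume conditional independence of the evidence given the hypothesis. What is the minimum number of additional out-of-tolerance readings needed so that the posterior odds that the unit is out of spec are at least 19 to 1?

5

Prior odds = 0.04/0.96 = 1/24.
Combined Bayes factor of the evidence already in hand = 2.5 × 12 × 1.8 = 54.
Odds after that evidence = (1/24) × 54 = 2.25.
Target odds = 19.
Need 1.7ⁿ ≥ 19 ÷ 2.25 = 76/9.
1.7⁴ = 8.3521 falls short of 76/9 but 1.7⁵ = 1419857/100000 reaches it, so n = 5.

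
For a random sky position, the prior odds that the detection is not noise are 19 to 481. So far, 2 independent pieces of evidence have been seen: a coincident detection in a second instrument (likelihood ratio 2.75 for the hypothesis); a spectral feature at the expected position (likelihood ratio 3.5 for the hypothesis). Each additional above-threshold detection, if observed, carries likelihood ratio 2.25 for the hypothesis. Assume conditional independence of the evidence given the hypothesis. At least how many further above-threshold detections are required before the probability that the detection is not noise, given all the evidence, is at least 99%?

7

Prior odds = 19/481.
Combined Bayes factor of the evidence already in hand = 2.75 × 3.5 = 9.625.
Odds after that evidence = (19/481) × 9.625 = 1463/3848.
Target odds = 0.99/0.01 = 99.
Need 2.25ⁿ ≥ 99 ÷ (1463/3848) = 34632/133.
2.25⁶ = 531441/4096 falls short of 34632/133 but 2.25⁷ = 4782969/16384 reaches it, so n = 7.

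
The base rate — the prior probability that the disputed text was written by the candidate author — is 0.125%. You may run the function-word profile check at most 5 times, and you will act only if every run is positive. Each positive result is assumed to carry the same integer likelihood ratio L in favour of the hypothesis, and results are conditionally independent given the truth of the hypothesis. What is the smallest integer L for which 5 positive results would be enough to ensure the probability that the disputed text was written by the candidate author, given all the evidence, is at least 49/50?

Prior odds = 0.00125/0.99875 = 1/799.
Target odds = 0.98/0.02 = 49.
Need L⁵ ≥ 49 ÷ (1/799) = 39151.
8⁵ = 32768 < 39151 ≤ 59049 = 9⁵, so L = 9.

9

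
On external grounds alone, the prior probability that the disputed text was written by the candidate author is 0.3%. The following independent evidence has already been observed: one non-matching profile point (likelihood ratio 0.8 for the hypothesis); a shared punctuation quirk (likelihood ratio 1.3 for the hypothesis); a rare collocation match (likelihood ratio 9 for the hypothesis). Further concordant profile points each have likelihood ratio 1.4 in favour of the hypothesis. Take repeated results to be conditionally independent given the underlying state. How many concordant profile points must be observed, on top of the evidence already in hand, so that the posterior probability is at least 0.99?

25

Prior odds = 0.003/0.997 = 3/997.
Combined Bayes factor of the evidence already in hand = 0.8 × 1.3 × 9 = 9.36.
Odds after that evidence = (3/997) × 9.36 = 702/24925.
Target odds = 0.99/0.01 = 99.
Need 1.4ⁿ ≥ 99 ÷ (702/24925) = 274175/78.
1.4²⁴ ≈3214.2 falls short of 274175/78 but 1.4²⁵ ≈4499.88 reaches it, so n = 25.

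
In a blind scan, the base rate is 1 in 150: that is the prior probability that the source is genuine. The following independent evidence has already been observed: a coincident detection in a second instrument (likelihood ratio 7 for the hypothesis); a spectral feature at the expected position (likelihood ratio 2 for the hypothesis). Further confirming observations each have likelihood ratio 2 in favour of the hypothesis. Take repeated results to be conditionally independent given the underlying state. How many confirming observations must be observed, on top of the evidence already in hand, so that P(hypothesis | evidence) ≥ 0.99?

Prior odds = (1/150)/(149/150) = 1/149.
Combined Bayes factor of the evidence already in hand = 7 × 2 = 14.
Odds after that evidence = (1/149) × 14 = 14/149.
Target odds = 0.99/0.01 = 99.
Need 2ⁿ ≥ 99 ÷ (14/149) = 14751/14.
2¹⁰ = 1024 falls short of 14751/14 but 2¹¹ = 2048 reaches it, so n = 11.

11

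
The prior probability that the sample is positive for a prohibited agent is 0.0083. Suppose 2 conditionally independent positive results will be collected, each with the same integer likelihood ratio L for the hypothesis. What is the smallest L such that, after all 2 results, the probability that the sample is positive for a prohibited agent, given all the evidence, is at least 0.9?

33

Prior odds = 0.0083/0.9917 = 83/9917.
Target odds = 0.9/0.1 = 9.
Need L² ≥ 9 ÷ (83/9917) = 89253/83.
32² = 1024 < 89253/83 ≤ 1089 = 33², so L = 33.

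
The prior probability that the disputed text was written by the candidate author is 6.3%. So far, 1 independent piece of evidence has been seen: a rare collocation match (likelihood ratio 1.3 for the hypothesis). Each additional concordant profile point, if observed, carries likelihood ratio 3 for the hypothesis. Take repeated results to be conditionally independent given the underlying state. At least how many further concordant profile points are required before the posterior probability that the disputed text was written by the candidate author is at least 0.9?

5

Prior odds = 0.063/0.937 = 63/937.
Bayes factor of the evidence already in hand = 1.3.
Odds after that evidence = (63/937) × 1.3 = 819/9370.
Target odds = 0.9/0.1 = 9.
Need 3ⁿ ≥ 9 ÷ (819/9370) = 9370/91.
3⁴ = 81 falls short of 9370/91 but 3⁵ = 243 reaches it, so n = 5.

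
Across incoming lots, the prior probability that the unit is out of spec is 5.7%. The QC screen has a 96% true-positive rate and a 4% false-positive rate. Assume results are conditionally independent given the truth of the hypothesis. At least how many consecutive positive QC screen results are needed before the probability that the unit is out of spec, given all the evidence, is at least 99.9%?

4

Prior odds = 0.057/0.943 = 57/943.
Likelihood ratio of a positive result = 0.96/0.04 = 24.
Target posterior odds = 0.999/0.001 = 999.
Need (57/943) × 24ⁿ ≥ 999, i.e. 24ⁿ ≥ 314019/19.
24³ = 13824 falls short of 314019/19 but 24⁴ = 331776 reaches it, so n = 4.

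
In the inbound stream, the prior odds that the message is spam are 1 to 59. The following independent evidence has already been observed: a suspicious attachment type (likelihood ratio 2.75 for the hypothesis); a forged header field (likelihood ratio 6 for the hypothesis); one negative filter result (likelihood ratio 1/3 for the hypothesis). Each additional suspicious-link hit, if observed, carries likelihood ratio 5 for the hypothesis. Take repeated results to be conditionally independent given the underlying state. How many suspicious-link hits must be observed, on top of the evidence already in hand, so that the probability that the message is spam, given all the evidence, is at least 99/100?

Prior odds = 1/59.
Combined Bayes factor of the evidence already in hand = 2.75 × 6 × (1/3) = 5.5.
Odds after that evidence = (1/59) × 5.5 = 11/118.
Target odds = 0.99/0.01 = 99.
Need 5ⁿ ≥ 99 ÷ (11/118) = 1062.
5⁴ = 625 falls short of 1062 but 5⁵ = 3125 reaches it, so n = 5.

5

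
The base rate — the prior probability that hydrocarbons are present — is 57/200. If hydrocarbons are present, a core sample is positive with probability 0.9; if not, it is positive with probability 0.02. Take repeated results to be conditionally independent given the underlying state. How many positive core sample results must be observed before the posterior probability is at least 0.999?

3

Prior odds = 0.285/0.715 = 57/143.
Likelihood ratio of a positive = 0.9/0.02 = 45.
Target odds: 0.999 ÷ 0.001 = 999.
Need (57/143) × 45ⁿ ≥ 999, i.e. 45ⁿ ≥ 47619/19.
45² = 2025 falls short of 47619/19 but 45³ = 91125 reaches it, so n = 3.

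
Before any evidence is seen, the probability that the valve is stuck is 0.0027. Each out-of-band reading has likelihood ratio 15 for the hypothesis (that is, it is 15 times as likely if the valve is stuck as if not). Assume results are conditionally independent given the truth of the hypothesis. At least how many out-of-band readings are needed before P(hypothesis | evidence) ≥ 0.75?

3

Prior odds: 0.0027 ÷ 0.9973 = 27/9973.
Likelihood ratio per out-of-band reading = 15.
Target odds: 0.75 ÷ 0.25 = 3.
Require 15ⁿ ≥ 3 ÷ (27/9973) = 9973/9.
15² = 225 falls short of 9973/9 but 15³ = 3375 reaches it, so n = 3.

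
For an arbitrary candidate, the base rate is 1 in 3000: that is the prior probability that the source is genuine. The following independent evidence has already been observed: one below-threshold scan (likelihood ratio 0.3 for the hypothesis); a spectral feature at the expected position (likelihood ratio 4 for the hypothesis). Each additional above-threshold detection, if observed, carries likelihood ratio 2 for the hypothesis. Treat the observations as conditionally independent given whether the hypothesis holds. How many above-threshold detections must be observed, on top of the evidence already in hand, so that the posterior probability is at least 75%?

13

Prior odds = (1/3000)/(2999/3000) = 1/2999.
Combined Bayes factor of the evidence already in hand = 0.3 × 4 = 1.2.
Odds after that evidence = (1/2999) × 1.2 = 6/14995.
Target odds = 0.75/0.25 = 3.
Need 2ⁿ ≥ 3 ÷ (6/14995) = 7497.5.
2¹² = 4096 falls short of 7497.5 but 2¹³ = 8192 reaches it, so n = 13.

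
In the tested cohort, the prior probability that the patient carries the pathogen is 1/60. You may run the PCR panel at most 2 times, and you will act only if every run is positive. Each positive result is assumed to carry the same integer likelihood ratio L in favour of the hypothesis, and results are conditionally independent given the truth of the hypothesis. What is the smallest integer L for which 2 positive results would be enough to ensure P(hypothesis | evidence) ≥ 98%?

54

Prior odds = (1/60)/(59/60) = 1/59.
Target odds = 0.98/0.02 = 49.
Need L² ≥ 49 ÷ (1/59) = 2891.
53² = 2809 < 2891 ≤ 2916 = 54², so L = 54.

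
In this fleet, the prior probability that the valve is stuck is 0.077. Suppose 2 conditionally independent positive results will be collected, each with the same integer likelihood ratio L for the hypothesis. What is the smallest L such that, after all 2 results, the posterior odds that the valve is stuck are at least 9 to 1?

11

Prior odds = 0.077/0.923 = 77/923.
Target odds = 9.
Need L² ≥ 9 ÷ (77/923) = 8307/77.
10² = 100 < 8307/77 ≤ 121 = 11², so L = 11.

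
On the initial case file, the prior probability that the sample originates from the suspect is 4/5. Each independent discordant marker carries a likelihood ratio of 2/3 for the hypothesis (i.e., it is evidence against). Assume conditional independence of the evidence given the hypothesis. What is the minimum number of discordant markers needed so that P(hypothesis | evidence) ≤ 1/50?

Prior odds: 0.8 ÷ 0.2 = 4.
Likelihood ratio per discordant marker = 2/3.
Target odds: 0.02 ÷ 0.98 = 1/49.
Need 4 × (2/3)ⁿ ≤ 1/49, i.e. (2/3)ⁿ ≤ 1/196.
(2/3)¹³ = 8192/1594323 is still above 1/196 but (2/3)¹⁴ = 16384/4782969 is at or below it, so n = 14.

14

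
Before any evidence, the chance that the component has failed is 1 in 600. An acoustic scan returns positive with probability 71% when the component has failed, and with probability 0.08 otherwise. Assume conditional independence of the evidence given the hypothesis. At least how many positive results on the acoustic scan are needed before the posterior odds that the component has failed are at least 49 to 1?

5

Prior odds: (1/600) ÷ (599/600) = 1/599.
Likelihood ratio of a positive result = 0.71/0.08 = 8.875.
Target odds = 49.
Require 8.875ⁿ ≥ 49 ÷ (1/599) = 29351.
8.875⁴ = 25411681/4096 falls short of 29351 but 8.875⁵ ≈55060.7 reaches it, so n = 5.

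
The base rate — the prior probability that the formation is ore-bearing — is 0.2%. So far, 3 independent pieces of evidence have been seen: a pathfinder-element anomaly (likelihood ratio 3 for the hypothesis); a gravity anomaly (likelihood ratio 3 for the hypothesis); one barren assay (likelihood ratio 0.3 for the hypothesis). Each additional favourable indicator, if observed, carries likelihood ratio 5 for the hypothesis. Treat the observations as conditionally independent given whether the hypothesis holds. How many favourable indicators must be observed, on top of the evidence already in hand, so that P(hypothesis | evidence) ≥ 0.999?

8

Prior odds = 0.002/0.998 = 1/499.
Combined Bayes factor of the evidence already in hand = 3 × 3 × 0.3 = 2.7.
Odds after that evidence = (1/499) × 2.7 = 27/4990.
Target odds = 0.999/0.001 = 999.
Need 5ⁿ ≥ 999 ÷ (27/4990) = 184630.
5⁷ = 78125 falls short of 184630 but 5⁸ = 390625 reaches it, so n = 8.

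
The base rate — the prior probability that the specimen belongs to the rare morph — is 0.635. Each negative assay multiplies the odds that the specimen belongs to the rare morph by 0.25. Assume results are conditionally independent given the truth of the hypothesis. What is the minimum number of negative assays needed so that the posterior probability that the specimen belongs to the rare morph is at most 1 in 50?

Prior odds: 0.635 ÷ 0.365 = 127/73.
Likelihood ratio per negative assay = 0.25.
Target odds: 0.02 ÷ 0.98 = 1/49.
Need (127/73) × 0.25ⁿ ≤ 1/49, i.e. 0.25ⁿ ≤ 73/6223.
0.25³ = 0.015625 is still above 73/6223 but 0.25⁴ = 0.00390625 is at or below it, so n = 4.

4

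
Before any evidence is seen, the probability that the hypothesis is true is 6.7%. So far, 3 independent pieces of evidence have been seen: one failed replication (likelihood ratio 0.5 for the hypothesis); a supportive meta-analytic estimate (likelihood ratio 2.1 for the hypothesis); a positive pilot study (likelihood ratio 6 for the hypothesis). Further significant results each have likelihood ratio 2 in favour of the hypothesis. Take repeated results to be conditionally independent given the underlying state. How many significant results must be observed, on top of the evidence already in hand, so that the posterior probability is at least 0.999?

12

Prior odds = 0.067/0.933 = 67/933.
Combined Bayes factor of the evidence already in hand = 0.5 × 2.1 × 6 = 6.3.
Odds after that evidence = (67/933) × 6.3 = 1407/3110.
Target odds = 0.999/0.001 = 999.
Need 2ⁿ ≥ 999 ÷ (1407/3110) = 1035630/469.
2¹¹ = 2048 falls short of 1035630/469 but 2¹² = 4096 reaches it, so n = 12.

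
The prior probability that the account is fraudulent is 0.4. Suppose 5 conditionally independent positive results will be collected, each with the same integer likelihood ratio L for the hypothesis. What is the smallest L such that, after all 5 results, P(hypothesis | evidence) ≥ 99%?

Prior odds = 0.4/0.6 = 2/3.
Target odds = 0.99/0.01 = 99.
Need L⁵ ≥ 99 ÷ (2/3) = 148.5.
2⁵ = 32 < 148.5 ≤ 243 = 3⁵, so L = 3.

3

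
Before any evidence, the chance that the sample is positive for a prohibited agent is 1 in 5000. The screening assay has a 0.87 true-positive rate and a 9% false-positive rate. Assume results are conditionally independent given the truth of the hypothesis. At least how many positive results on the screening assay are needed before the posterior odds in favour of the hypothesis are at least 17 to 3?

Prior odds = 0.0002/0.9998 = 1/4999.
Likelihood ratio of a positive result = 0.87/0.09 = 29/3.
Target odds = 17/3.
Need (1/4999) × (29/3)ⁿ ≥ 17/3, i.e. (29/3)ⁿ ≥ 84983/3.
(29/3)⁴ = 707281/81 falls short of 84983/3 but (29/3)⁵ = 20511149/243 reaches it, so n = 5.

5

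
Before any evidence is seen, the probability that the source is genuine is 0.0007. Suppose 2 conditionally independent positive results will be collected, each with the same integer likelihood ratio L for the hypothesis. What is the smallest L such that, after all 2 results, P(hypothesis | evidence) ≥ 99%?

376

Prior odds = 0.0007/0.9993 = 7/9993.
Target odds = 0.99/0.01 = 99.
Need L² ≥ 99 ÷ (7/9993) = 989307/7.
375² = 140625 < 989307/7 ≤ 141376 = 376², so L = 376.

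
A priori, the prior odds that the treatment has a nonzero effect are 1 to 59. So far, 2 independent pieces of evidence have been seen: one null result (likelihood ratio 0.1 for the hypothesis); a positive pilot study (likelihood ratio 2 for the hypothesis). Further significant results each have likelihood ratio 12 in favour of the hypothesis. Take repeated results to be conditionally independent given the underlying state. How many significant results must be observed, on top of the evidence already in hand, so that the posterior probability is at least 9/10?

Prior odds = 1/59.
Combined Bayes factor of the evidence already in hand = 0.1 × 2 = 0.2.
Odds after that evidence = (1/59) × 0.2 = 1/295.
Target odds = 0.9/0.1 = 9.
Need 12ⁿ ≥ 9 ÷ (1/295) = 2655.
12³ = 1728 falls short of 2655 but 12⁴ = 20736 reaches it, so n = 4.

4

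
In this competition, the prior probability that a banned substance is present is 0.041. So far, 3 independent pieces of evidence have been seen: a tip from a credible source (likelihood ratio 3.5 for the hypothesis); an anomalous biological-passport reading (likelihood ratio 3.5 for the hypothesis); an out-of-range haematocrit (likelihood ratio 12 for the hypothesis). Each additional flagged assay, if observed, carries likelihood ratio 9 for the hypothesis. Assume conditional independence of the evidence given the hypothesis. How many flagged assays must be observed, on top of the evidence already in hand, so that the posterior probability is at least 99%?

Prior odds = 0.041/0.959 = 41/959.
Combined Bayes factor of the evidence already in hand = 3.5 × 3.5 × 12 = 147.
Odds after that evidence = (41/959) × 147 = 861/137.
Target odds = 0.99/0.01 = 99.
Need 9ⁿ ≥ 99 ÷ (861/137) = 4521/287.
9¹ = 9 falls short of 4521/287 but 9² = 81 reaches it, so n = 2.

2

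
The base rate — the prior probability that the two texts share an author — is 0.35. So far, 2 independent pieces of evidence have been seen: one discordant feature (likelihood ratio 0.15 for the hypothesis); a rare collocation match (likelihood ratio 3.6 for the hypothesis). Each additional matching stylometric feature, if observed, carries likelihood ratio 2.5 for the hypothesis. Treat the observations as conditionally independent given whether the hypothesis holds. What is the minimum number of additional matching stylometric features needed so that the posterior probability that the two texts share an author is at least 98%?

6

Prior odds = 0.35/0.65 = 7/13.
Combined Bayes factor of the evidence already in hand = 0.15 × 3.6 = 0.54.
Odds after that evidence = (7/13) × 0.54 = 189/650.
Target odds = 0.98/0.02 = 49.
Need 2.5ⁿ ≥ 49 ÷ (189/650) = 4550/27.
2.5⁵ = 97.65625 falls short of 4550/27 but 2.5⁶ = 244.140625 reaches it, so n = 6.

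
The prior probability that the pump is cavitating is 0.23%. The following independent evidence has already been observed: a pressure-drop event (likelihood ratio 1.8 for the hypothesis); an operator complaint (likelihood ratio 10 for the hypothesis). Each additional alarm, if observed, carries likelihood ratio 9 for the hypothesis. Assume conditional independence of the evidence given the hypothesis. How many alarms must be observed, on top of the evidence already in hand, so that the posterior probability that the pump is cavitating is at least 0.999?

5

Prior odds = 0.0023/0.9977 = 23/9977.
Combined Bayes factor of the evidence already in hand = 1.8 × 10 = 18.
Odds after that evidence = (23/9977) × 18 = 414/9977.
Target odds = 0.999/0.001 = 999.
Need 9ⁿ ≥ 999 ÷ (414/9977) = 1107447/46.
9⁴ = 6561 falls short of 1107447/46 but 9⁵ = 59049 reaches it, so n = 5.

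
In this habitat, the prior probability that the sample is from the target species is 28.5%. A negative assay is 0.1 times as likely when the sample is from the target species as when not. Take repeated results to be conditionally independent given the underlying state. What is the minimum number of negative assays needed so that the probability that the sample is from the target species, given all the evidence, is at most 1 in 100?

Prior odds: 0.285 ÷ 0.715 = 57/143.
Likelihood ratio per negative assay = 0.1.
Target posterior odds = 0.01/0.99 = 1/99.
Need (57/143) × 0.1ⁿ ≤ 1/99, i.e. 0.1ⁿ ≤ 13/513.
0.1¹ = 0.1 is still above 13/513 but 0.1² = 0.01 is at or below it, so n = 2.

2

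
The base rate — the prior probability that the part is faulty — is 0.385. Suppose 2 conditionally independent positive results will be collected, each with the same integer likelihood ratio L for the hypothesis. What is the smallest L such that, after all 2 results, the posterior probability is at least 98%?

9

Prior odds = 0.385/0.615 = 77/123.
Target odds = 0.98/0.02 = 49.
Need L² ≥ 49 ÷ (77/123) = 861/11.
8² = 64 < 861/11 ≤ 81 = 9², so L = 9.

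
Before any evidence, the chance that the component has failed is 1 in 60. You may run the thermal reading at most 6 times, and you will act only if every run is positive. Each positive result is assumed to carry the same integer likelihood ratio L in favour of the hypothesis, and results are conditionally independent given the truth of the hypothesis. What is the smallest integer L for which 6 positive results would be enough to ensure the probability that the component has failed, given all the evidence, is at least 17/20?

Prior odds = (1/60)/(59/60) = 1/59.
Target odds = 0.85/0.15 = 17/3.
Need L⁶ ≥ 17/3 ÷ (1/59) = 1003/3.
2⁶ = 64 < 1003/3 ≤ 729 = 3⁶, so L = 3.

3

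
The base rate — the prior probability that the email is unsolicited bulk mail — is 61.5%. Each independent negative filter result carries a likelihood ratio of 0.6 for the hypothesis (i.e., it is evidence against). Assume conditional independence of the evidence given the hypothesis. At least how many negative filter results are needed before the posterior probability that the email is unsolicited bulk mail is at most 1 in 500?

14

Prior odds = 0.615/0.385 = 123/77.
Likelihood ratio per negative filter result = 0.6.
Target posterior odds = 0.002/0.998 = 1/499.
Require 0.6ⁿ ≤ 1/499 ÷ (123/77) = 77/61377.
0.6¹³ ≈0.00130607 is still above 77/61377 but 0.6¹⁴ ≈0.000783642 is at or below it, so n = 14.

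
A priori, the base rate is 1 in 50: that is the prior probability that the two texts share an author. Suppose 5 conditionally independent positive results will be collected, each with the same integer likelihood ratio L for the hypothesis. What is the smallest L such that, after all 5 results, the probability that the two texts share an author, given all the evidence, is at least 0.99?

6

Prior odds = 0.02/0.98 = 1/49.
Target odds = 0.99/0.01 = 99.
Need L⁵ ≥ 99 ÷ (1/49) = 4851.
5⁵ = 3125 < 4851 ≤ 7776 = 6⁵, so L = 6.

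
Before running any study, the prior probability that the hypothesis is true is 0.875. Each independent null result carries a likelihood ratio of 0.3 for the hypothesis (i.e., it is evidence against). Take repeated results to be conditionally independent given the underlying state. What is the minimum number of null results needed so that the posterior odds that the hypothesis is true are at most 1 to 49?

5

Prior odds = 0.875/0.125 = 7.
Likelihood ratio per null result = 0.3.
Target odds = 1/49.
Require 0.3ⁿ ≤ 1/49 ÷ 7 = 1/343.
0.3⁴ = 0.0081 is still above 1/343 but 0.3⁵ = 243/100000 is at or below it, so n = 5.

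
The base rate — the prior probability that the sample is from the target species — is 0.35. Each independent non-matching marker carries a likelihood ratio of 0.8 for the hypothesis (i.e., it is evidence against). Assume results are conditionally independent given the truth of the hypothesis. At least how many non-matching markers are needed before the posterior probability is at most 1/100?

18

Prior odds = 0.35/0.65 = 7/13.
Likelihood ratio per non-matching marker = 0.8.
Target odds: 0.01 ÷ 0.99 = 1/99.
Require 0.8ⁿ ≤ 1/99 ÷ (7/13) = 13/693.
0.8¹⁷ ≈0.022518 is still above 13/693 but 0.8¹⁸ ≈0.0180144 is at or below it, so n = 18.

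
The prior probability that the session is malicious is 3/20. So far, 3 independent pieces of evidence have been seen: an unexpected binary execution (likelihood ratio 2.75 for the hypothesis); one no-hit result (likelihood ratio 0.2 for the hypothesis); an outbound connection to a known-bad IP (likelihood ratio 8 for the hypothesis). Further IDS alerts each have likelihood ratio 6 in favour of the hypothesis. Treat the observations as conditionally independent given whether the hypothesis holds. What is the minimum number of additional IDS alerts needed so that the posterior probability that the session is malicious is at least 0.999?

4

Prior odds = 0.15/0.85 = 3/17.
Combined Bayes factor of the evidence already in hand = 2.75 × 0.2 × 8 = 4.4.
Odds after that evidence = (3/17) × 4.4 = 66/85.
Target odds = 0.999/0.001 = 999.
Need 6ⁿ ≥ 999 ÷ (66/85) = 28305/22.
6³ = 216 falls short of 28305/22 but 6⁴ = 1296 reaches it, so n = 4.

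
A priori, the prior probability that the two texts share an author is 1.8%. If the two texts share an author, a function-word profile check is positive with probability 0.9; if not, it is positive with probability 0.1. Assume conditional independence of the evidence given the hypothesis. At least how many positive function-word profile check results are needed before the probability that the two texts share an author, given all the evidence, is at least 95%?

Prior odds: 0.018 ÷ 0.982 = 9/491.
Likelihood ratio of a positive = 0.9/0.1 = 9.
Target posterior odds = 0.95/0.05 = 19.
Require 9ⁿ ≥ 19 ÷ (9/491) = 9329/9.
9³ = 729 falls short of 9329/9 but 9⁴ = 6561 reaches it, so n = 4.

4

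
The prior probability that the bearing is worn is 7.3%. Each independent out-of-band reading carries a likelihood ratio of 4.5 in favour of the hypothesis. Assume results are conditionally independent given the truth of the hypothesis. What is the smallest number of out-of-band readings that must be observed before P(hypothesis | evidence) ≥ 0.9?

4

Prior odds = 0.073/0.927 = 73/927.
Likelihood ratio per out-of-band reading = 4.5.
Target posterior odds = 0.9/0.1 = 9.
Need (73/927) × 4.5ⁿ ≥ 9, i.e. 4.5ⁿ ≥ 8343/73.
4.5³ = 91.125 falls short of 8343/73 but 4.5⁴ = 410.0625 reaches it, so n = 4.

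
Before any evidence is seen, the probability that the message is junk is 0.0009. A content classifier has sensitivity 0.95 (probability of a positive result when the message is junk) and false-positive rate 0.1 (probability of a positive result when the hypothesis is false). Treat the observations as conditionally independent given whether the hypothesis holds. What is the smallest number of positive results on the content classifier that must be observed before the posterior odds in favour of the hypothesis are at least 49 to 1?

5

Prior odds = 0.0009/0.9991 = 9/9991.
Likelihood ratio of a positive result = 0.95/0.1 = 9.5.
Target odds = 49.
Require 9.5ⁿ ≥ 49 ÷ (9/9991) = 489559/9.
9.5⁴ = 8145.0625 falls short of 489559/9 but 9.5⁵ = 77378.09375 reaches it, so n = 5.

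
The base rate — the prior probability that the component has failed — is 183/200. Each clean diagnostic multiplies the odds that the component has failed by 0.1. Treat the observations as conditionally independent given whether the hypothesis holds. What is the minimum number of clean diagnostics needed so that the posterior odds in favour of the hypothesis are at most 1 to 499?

Prior odds: 0.915 ÷ 0.085 = 183/17.
Likelihood ratio per clean diagnostic = 0.1.
Target odds = 1/499.
Need (183/17) × 0.1ⁿ ≤ 1/499, i.e. 0.1ⁿ ≤ 17/91317.
0.1³ = 0.001 is still above 17/91317 but 0.1⁴ = 0.0001 is at or below it, so n = 4.

4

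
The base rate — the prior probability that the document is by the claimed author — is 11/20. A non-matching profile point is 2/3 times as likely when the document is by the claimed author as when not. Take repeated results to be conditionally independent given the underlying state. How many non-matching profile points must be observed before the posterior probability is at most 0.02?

11

Prior odds = 0.55/0.45 = 11/9.
Likelihood ratio per non-matching profile point = 2/3.
Target odds: 0.02 ÷ 0.98 = 1/49.
Need (11/9) × (2/3)ⁿ ≤ 1/49, i.e. (2/3)ⁿ ≤ 9/539.
(2/3)¹⁰ = 1024/59049 is still above 9/539 but (2/3)¹¹ = 2048/177147 is at or below it, so n = 11.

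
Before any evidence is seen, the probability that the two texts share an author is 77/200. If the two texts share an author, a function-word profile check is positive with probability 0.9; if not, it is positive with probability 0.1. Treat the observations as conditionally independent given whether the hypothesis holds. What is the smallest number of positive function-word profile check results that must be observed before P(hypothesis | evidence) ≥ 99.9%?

Prior odds: 0.385 ÷ 0.615 = 77/123.
Likelihood ratio of a positive = 0.9/0.1 = 9.
Target odds: 0.999 ÷ 0.001 = 999.
Need (77/123) × 9ⁿ ≥ 999, i.e. 9ⁿ ≥ 122877/77.
9³ = 729 falls short of 122877/77 but 9⁴ = 6561 reaches it, so n = 4.

4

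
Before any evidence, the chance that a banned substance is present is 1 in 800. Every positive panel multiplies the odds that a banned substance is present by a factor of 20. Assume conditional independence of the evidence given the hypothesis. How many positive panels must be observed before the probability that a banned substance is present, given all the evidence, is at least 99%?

Prior odds: 0.00125 ÷ 0.99875 = 1/799.
Likelihood ratio per positive panel = 20.
Target odds: 0.99 ÷ 0.01 = 99.
Need (1/799) × 20ⁿ ≥ 99, i.e. 20ⁿ ≥ 79101.
20³ = 8000 falls short of 79101 but 20⁴ = 160000 reaches it, so n = 4.

4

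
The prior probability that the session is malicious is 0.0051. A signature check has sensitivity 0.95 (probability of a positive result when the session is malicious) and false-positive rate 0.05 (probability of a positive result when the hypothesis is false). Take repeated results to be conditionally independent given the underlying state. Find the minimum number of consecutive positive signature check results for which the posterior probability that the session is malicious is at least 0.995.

4

Prior odds = 0.0051/0.9949 = 51/9949.
Likelihood ratio of a positive result = 0.95/0.05 = 19.
Target odds: 0.995 ÷ 0.005 = 199.
Need (51/9949) × 19ⁿ ≥ 199, i.e. 19ⁿ ≥ 1979851/51.
19³ = 6859 falls short of 1979851/51 but 19⁴ = 130321 reaches it, so n = 4.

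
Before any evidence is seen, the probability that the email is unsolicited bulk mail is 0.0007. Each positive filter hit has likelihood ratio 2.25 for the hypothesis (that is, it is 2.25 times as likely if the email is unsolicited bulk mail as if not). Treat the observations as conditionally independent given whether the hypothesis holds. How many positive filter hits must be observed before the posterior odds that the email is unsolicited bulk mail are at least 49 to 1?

Prior odds = 0.0007/0.9993 = 7/9993.
Likelihood ratio per positive filter hit = 2.25.
Target odds = 49.
Require 2.25ⁿ ≥ 49 ÷ (7/9993) = 69951.
2.25¹³ ≈37876.8 falls short of 69951 but 2.25¹⁴ ≈85222.7 reaches it, so n = 14.

14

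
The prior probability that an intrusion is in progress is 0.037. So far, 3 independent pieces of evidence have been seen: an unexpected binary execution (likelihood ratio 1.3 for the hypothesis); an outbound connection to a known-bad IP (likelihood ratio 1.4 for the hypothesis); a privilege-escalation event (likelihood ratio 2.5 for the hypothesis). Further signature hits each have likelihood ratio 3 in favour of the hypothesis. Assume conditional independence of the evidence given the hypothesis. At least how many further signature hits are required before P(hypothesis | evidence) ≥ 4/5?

Prior odds = 0.037/0.963 = 37/963.
Combined Bayes factor of the evidence already in hand = 1.3 × 1.4 × 2.5 = 4.55.
Odds after that evidence = (37/963) × 4.55 = 3367/19260.
Target odds = 0.8/0.2 = 4.
Need 3ⁿ ≥ 4 ÷ (3367/19260) = 77040/3367.
3² = 9 falls short of 77040/3367 but 3³ = 27 reaches it, so n = 3.

3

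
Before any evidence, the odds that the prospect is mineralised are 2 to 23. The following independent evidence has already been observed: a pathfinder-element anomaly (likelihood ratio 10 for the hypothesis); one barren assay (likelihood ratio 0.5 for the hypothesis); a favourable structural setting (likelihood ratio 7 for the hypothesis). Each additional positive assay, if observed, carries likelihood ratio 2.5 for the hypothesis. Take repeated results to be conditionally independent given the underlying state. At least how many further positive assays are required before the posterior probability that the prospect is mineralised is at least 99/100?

Prior odds = 2/23.
Combined Bayes factor of the evidence already in hand = 10 × 0.5 × 7 = 35.
Odds after that evidence = (2/23) × 35 = 70/23.
Target odds = 0.99/0.01 = 99.
Need 2.5ⁿ ≥ 99 ÷ (70/23) = 2277/70.
2.5³ = 15.625 falls short of 2277/70 but 2.5⁴ = 39.0625 reaches it, so n = 4.

4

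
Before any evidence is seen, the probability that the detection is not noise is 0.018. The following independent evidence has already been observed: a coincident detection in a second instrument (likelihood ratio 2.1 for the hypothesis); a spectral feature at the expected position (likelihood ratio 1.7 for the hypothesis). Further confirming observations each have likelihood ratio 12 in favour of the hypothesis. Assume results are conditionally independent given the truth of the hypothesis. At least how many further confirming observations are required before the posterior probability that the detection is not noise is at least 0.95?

3

Prior odds = 0.018/0.982 = 9/491.
Combined Bayes factor of the evidence already in hand = 2.1 × 1.7 = 3.57.
Odds after that evidence = (9/491) × 3.57 = 3213/49100.
Target odds = 0.95/0.05 = 19.
Need 12ⁿ ≥ 19 ÷ (3213/49100) = 932900/3213.
12² = 144 falls short of 932900/3213 but 12³ = 1728 reaches it, so n = 3.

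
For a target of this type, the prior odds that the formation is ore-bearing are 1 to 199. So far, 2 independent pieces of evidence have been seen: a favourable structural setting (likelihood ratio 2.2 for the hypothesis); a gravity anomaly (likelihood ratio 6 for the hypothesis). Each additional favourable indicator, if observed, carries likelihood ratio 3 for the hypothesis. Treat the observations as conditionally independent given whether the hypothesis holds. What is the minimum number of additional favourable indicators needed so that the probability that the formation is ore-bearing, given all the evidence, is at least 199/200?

Prior odds = 1/199.
Combined Bayes factor of the evidence already in hand = 2.2 × 6 = 13.2.
Odds after that evidence = (1/199) × 13.2 = 66/995.
Target odds = 0.995/0.005 = 199.
Need 3ⁿ ≥ 199 ÷ (66/995) = 198005/66.
3⁷ = 2187 falls short of 198005/66 but 3⁸ = 6561 reaches it, so n = 8.

8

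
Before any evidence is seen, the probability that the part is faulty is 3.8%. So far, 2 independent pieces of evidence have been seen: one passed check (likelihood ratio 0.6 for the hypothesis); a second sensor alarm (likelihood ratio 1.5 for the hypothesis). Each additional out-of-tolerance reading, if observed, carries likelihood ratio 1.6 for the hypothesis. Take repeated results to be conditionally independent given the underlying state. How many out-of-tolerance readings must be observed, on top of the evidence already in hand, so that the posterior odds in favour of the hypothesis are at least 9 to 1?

12

Prior odds = 0.038/0.962 = 19/481.
Combined Bayes factor of the evidence already in hand = 0.6 × 1.5 = 0.9.
Odds after that evidence = (19/481) × 0.9 = 171/4810.
Target odds = 9.
Need 1.6ⁿ ≥ 9 ÷ (171/4810) = 4810/19.
1.6¹¹ ≈175.922 falls short of 4810/19 but 1.6¹² ≈281.475 reaches it, so n = 12.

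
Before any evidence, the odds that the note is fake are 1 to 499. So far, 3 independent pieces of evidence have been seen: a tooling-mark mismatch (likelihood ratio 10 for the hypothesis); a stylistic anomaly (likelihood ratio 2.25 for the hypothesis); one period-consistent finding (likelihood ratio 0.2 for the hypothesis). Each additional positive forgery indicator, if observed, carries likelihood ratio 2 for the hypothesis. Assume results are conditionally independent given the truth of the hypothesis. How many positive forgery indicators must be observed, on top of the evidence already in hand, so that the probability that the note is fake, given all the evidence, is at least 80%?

Prior odds = 1/499.
Combined Bayes factor of the evidence already in hand = 10 × 2.25 × 0.2 = 4.5.
Odds after that evidence = (1/499) × 4.5 = 9/998.
Target odds = 0.8/0.2 = 4.
Need 2ⁿ ≥ 4 ÷ (9/998) = 3992/9.
2⁸ = 256 falls short of 3992/9 but 2⁹ = 512 reaches it, so n = 9.

9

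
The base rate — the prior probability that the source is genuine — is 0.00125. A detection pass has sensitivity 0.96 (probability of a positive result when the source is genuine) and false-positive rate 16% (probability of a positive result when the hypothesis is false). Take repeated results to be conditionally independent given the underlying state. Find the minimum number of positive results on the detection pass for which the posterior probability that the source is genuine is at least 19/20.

6

Prior odds: 0.00125 ÷ 0.99875 = 1/799.
Likelihood ratio of a positive result = 0.96/0.16 = 6.
Target odds: 0.95 ÷ 0.05 = 19.
Require 6ⁿ ≥ 19 ÷ (1/799) = 15181.
6⁵ = 7776 falls short of 15181 but 6⁶ = 46656 reaches it, so n = 6.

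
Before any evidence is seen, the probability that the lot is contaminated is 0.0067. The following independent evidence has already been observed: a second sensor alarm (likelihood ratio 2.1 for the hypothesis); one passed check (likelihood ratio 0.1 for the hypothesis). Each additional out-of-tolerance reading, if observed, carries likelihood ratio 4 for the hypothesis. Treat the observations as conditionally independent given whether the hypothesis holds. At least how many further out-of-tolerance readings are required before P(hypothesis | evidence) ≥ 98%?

Prior odds = 0.0067/0.9933 = 67/9933.
Combined Bayes factor of the evidence already in hand = 2.1 × 0.1 = 0.21.
Odds after that evidence = (67/9933) × 0.21 = 67/47300.
Target odds = 0.98/0.02 = 49.
Need 4ⁿ ≥ 49 ÷ (67/47300) = 2317700/67.
4⁷ = 16384 falls short of 2317700/67 but 4⁸ = 65536 reaches it, so n = 8.

8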